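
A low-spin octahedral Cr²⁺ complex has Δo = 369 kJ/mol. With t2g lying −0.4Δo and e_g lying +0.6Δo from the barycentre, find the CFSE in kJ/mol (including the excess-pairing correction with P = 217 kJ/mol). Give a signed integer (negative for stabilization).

-373

Cr²⁺: group 6, so d-count = 6 − 2 = 4.
The d⁴ electrons fill as t2g^4 e_g^0.
The orbital stabilization is -1.6Δo = -1.6 × 369 = -590 kJ/mol.
Relative to high-spin t2g^3 e_g^1 (0 paired), the low-spin configuration has 1 additional pair, contributing +1 × 217 = +217 kJ/mol.
Overall CFSE = -590 + 217 = -373 kJ/mol.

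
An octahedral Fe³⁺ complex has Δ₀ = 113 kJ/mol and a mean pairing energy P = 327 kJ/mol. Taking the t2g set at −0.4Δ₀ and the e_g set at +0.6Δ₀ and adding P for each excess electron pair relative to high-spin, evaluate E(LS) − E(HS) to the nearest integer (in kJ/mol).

428

Fe sits in group 8; removing 3 electrons leaves Fe³⁺ with 8 − 3 = 5 d electrons.
High-spin: t2g^3 e_g^2, CFSE = 0.0Δ₀ = 0 kJ/mol.
For low-spin the configuration is t2g^5 e_g^0: orbital energy -2.0 × 113 = -226 kJ/mol, and 2 additional pairs relative to high-spin add 654 kJ/mol, giving 428 kJ/mol.
Thus E(LS) − E(HS) = 428 kJ/mol.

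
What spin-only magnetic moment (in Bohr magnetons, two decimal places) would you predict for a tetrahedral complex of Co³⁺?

Group 9 minus oxidation state +3 gives a d⁶ configuration for Co³⁺.
Tetrahedral splitting is small, so the complex is high-spin.
Configuration: e^3 t2^3 → 4 unpaired electrons.
μ(spin-only) = √[4(4+2)] = √24 ≈ 4.90 Bohr magnetons.

4.90 Bohr magnetons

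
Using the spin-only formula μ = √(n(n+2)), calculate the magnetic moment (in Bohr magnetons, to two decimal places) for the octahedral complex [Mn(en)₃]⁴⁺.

en is neutral, so the +4 overall charge sits on Mn: oxidation state +4.
Mn sits in group 7; removing 4 electrons leaves Mn⁴⁺ with 7 − 4 = 3 d electrons.
For octahedral d³ the high- and low-spin configurations coincide.
Configuration: t₂g³ eg⁰ → 3 unpaired electrons.
μ(spin-only) = √[3(3+2)] = √15 ≈ 3.87 Bohr magnetons.

3.87 Bohr magnetons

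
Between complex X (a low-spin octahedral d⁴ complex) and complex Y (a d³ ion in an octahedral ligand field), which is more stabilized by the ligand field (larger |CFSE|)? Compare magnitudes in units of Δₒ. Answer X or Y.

X

X: t₂g⁴ eg⁰, CFSE = -1.6Δₒ.
Y: t₂g³ eg⁰, CFSE = -1.2Δₒ.
So X has the larger |CFSE|.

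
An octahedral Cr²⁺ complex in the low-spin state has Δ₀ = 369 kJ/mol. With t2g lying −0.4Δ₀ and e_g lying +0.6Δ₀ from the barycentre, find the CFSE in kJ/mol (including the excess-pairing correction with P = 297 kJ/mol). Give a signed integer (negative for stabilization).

-293

Group 6 minus oxidation state +2 gives a d⁴ configuration for Cr²⁺.
The d⁴ electrons fill as t2g^4 e_g^0.
CFSE(orbital) = 4×(-0.4Δ₀) + 0×(0.6Δ₀) = -1.6Δ₀; with Δ₀ = 369 kJ/mol that is -590 kJ/mol.
Pairing penalty: 1 pair vs 0 in the high-spin reference → 1 extra × P = 297 kJ/mol.
Combining: -590 + 297 = -293 kJ/mol.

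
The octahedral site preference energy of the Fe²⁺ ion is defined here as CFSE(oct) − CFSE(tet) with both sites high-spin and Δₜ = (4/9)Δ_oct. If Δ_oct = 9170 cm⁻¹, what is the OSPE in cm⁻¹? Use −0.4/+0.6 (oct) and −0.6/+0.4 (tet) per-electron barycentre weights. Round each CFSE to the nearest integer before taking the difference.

Fe²⁺: group 8, so d-count = 8 − 2 = 6.
Octahedral (high-spin): t₂g⁴ eg², CFSE = 4(−0.4) + 2(+0.6) = -0.4Δ_oct = -0.4 × 9170 = -3668 cm⁻¹.
Tetrahedral e³ t₂³ gives -0.6Δₜ = -0.6 × (4/9) × 9170 = -2445 cm⁻¹.
Subtracting, OSPE = -3668 − (-2445) = -1223 cm⁻¹.

-1223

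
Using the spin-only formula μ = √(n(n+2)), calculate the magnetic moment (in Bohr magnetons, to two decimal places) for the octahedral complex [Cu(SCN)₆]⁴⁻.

Each SCN⁻ contributes -1; 6 × (-1) = -6. With overall charge -4, Cu is in the +2 oxidation state.
Cu sits in group 11; removing 2 electrons leaves Cu²⁺ with 11 − 2 = 9 d electrons.
Configuration: t2g^6 e_g^3 → 1 unpaired electron.
μ(spin-only) = √[1(1+2)] = √3 ≈ 1.73 Bohr magnetons.

1.73 Bohr magnetons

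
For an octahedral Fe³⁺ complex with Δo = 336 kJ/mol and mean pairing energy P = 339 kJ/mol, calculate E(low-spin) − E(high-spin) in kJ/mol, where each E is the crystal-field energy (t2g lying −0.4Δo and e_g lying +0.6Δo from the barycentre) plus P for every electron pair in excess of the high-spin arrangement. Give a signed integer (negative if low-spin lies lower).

Group 8 minus oxidation state +3 gives a d⁵ configuration for Fe³⁺.
High-spin: t2g^3 e_g^2, CFSE = 0.0Δo = 0 kJ/mol.
Low-spin: t2g^5 e_g^0, orbital CFSE = -2.0Δo = -672 kJ/mol; plus 2 excess pairs × P = +678 kJ/mol; total 6 kJ/mol.
The difference is 6 − (0) = 6 kJ/mol, so high-spin lies lower.

6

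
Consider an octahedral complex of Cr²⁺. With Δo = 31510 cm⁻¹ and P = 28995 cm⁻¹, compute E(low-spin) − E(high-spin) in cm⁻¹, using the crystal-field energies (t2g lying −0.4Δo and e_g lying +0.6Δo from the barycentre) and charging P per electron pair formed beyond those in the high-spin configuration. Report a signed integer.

Cr sits in group 6; removing 2 electrons leaves Cr²⁺ with 6 − 2 = 4 d electrons.
High-spin: t2g^3 e_g^1, CFSE = -0.6Δo = -18906 cm⁻¹.
Low-spin: t2g^4 e_g^0, orbital CFSE = -1.6Δo = -50416 cm⁻¹; plus 1 excess pair × P = +28995 cm⁻¹; total -21421 cm⁻¹.
The difference is -21421 − (-18906) = -2515 cm⁻¹, so low-spin lies lower.

-2515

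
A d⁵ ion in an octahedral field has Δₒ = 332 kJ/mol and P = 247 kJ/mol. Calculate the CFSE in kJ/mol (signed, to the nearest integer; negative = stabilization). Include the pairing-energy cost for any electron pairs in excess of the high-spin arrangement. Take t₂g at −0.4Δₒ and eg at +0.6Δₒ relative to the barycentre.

-170

Since Δₒ = 332 kJ/mol > P = 247 kJ/mol, the complex adopts the low-spin configuration.
Filling d⁵ accordingly: t₂g⁵ eg⁰.
Orbital CFSE = -2.0Δₒ = -2.0 × 332 = -664 kJ/mol.
Excess pairs vs high-spin: 2 − 0 = 2; pairing cost = +494 kJ/mol.
Net CFSE = -664 + 494 = -170 kJ/mol.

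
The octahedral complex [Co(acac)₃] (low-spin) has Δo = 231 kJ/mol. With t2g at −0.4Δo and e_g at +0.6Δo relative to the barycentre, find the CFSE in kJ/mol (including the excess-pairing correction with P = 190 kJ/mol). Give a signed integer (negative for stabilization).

-174

Each acac⁻ contributes -1; 3 × (-1) = -3. With overall charge +0, Co is in the +3 oxidation state.
Group 9 minus oxidation state +3 gives a d⁶ configuration for Co³⁺.
Electron filling gives t2g^6 e_g^0.
The orbital stabilization is -2.4Δo = -2.4 × 231 = -554 kJ/mol.
Relative to high-spin t2g^4 e_g^2 (1 paired), the low-spin configuration has 2 additional pairs, contributing +2 × 190 = +380 kJ/mol.
Net CFSE = -554 + 380 = -174 kJ/mol.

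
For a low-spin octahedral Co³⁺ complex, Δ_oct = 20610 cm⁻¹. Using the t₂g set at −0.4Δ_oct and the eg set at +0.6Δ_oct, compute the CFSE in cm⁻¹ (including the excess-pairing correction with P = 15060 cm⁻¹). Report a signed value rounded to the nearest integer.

Co³⁺: group 9, so d-count = 9 − 3 = 6.
Electron filling gives t₂g⁶ eg⁰.
Orbital CFSE = 6(-0.4) + 0(0.6) = -2.4Δ_oct = -2.4 × 20610 = -49464 cm⁻¹.
High-spin d⁶ would be t₂g⁴ eg² with 1 pair; low-spin has 3, so 2 excess pairs cost +2P = +30120 cm⁻¹.
Net CFSE = -49464 + 30120 = -19344 cm⁻¹.

-19344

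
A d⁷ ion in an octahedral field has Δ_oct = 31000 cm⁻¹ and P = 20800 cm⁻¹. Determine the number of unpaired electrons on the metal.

1

Here Δ_oct > P (31000 > 20800), so the low-spin state is favoured.
That gives t2g^6 e_g^1.
Unpaired electrons: 1.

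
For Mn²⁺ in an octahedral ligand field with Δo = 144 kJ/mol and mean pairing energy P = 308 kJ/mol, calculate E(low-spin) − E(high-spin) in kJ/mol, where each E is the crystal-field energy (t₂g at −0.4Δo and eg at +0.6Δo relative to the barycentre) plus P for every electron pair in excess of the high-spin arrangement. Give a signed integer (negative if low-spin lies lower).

Group 7 minus oxidation state +2 gives a d⁵ configuration for Mn²⁺.
In the high-spin limit (t₂g³ eg²) the orbital term is 0.0Δo = 0 kJ/mol, with no excess pairing.
For low-spin the configuration is t₂g⁵ eg⁰: orbital energy -2.0 × 144 = -288 kJ/mol, and 2 additional pairs relative to high-spin add 616 kJ/mol, giving 328 kJ/mol.
Thus E(LS) − E(HS) = 328 kJ/mol.

328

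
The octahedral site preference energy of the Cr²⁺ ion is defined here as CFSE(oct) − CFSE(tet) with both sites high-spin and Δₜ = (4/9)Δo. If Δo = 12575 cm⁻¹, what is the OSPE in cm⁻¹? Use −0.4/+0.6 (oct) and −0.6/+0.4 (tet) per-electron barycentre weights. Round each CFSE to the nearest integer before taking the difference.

Cr²⁺: group 6, so d-count = 6 − 2 = 4.
In an octahedral site d⁴ (HS) is t2g^3 e_g^1, giving CFSE(oct) = -0.6Δo = -7545 cm⁻¹.
Tetrahedral e^2 t2^2 gives -0.4Δₜ = -0.4 × (4/9) × 12575 = -2236 cm⁻¹.
OSPE = -7545 − (-2236) = -5309 cm⁻¹.

-5309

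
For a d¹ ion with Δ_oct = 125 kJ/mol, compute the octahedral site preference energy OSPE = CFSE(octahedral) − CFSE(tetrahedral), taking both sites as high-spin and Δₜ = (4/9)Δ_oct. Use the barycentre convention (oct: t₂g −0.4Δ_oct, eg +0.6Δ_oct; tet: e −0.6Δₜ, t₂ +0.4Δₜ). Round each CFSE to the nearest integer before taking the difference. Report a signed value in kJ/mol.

-17

In an octahedral site d¹ (HS) is t2g^1 e_g^0, giving CFSE(oct) = -0.4Δ_oct = -50 kJ/mol.
Tetrahedral: e^1 t2^0, CFSE = 1(−0.6) + 0(+0.4) = -0.6Δₜ = -0.6 × (4/9) × 125 = -33 kJ/mol.
OSPE = -50 − (-33) = -17 kJ/mol.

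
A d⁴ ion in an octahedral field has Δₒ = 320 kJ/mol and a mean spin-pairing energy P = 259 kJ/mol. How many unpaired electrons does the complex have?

With Δₒ > P the complex is low-spin.
Configuration: t₂g⁴ eg⁰.
Unpaired electrons: 2.

2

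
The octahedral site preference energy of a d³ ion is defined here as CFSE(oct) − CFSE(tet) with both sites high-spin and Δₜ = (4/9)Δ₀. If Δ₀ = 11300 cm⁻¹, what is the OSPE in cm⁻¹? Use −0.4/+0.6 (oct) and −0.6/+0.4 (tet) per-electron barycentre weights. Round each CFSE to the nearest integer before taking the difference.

-9542

Octahedral (high-spin): t₂g³ eg⁰, CFSE = 3(−0.4) + 0(+0.6) = -1.2Δ₀ = -1.2 × 11300 = -13560 cm⁻¹.
Tetrahedral e² t₂¹ gives -0.8Δₜ = -0.8 × (4/9) × 11300 = -4018 cm⁻¹.
OSPE = CFSE(oct) − CFSE(tet) = -13560 − (-4018) = -9542 cm⁻¹.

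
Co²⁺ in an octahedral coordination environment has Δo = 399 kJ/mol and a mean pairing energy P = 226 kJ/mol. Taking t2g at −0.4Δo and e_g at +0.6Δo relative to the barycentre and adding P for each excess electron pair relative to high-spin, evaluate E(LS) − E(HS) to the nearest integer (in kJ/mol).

Co sits in group 9; removing 2 electrons leaves Co²⁺ with 9 − 2 = 7 d electrons.
High-spin d⁷ fills as t2g^5 e_g^2 with CFSE 5(−0.4) + 2(+0.6) = -0.8Δo = -319 kJ/mol.
Low-spin: t2g^6 e_g^1, orbital CFSE = -1.8Δo = -718 kJ/mol; plus 1 excess pair × P = +226 kJ/mol; total -492 kJ/mol.
The difference is -492 − (-319) = -173 kJ/mol, so low-spin lies lower.

-173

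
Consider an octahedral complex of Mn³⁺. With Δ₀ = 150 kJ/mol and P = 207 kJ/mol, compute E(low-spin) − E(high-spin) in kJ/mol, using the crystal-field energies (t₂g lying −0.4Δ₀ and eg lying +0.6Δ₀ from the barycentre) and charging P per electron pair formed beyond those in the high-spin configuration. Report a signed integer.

Group 7 minus oxidation state +3 gives a d⁴ configuration for Mn³⁺.
In the high-spin limit (t₂g³ eg¹) the orbital term is -0.6Δ₀ = -90 kJ/mol, with no excess pairing.
For low-spin the configuration is t₂g⁴ eg⁰: orbital energy -1.6 × 150 = -240 kJ/mol, and 1 additional pair relative to high-spin adds 207 kJ/mol, giving -33 kJ/mol.
Thus E(LS) − E(HS) = 57 kJ/mol.

57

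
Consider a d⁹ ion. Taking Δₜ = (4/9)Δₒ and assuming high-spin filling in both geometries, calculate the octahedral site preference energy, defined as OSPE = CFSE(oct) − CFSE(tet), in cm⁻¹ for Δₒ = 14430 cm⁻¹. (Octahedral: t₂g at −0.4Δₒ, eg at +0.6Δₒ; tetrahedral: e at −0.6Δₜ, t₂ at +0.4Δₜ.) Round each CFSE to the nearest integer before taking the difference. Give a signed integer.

Octahedral (high-spin): t₂g⁶ eg³, CFSE = 6(−0.4) + 3(+0.6) = -0.6Δₒ = -0.6 × 14430 = -8658 cm⁻¹.
In a tetrahedral site the filling is e⁴ t₂⁵: CFSE(tet) = -0.4Δₜ = -0.4 × (4/9)(14430) = -2565 cm⁻¹.
Subtracting, OSPE = -8658 − (-2565) = -6093 cm⁻¹.

-6093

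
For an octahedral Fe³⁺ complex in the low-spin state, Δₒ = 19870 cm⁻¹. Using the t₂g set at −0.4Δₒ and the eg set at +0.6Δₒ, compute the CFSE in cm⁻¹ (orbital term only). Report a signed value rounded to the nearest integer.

Group 8 minus oxidation state +3 gives a d⁵ configuration for Fe³⁺.
Electron filling gives t₂g⁵ eg⁰.
The orbital stabilization is -2.0Δₒ = -2.0 × 19870 = -39740 cm⁻¹.

-39740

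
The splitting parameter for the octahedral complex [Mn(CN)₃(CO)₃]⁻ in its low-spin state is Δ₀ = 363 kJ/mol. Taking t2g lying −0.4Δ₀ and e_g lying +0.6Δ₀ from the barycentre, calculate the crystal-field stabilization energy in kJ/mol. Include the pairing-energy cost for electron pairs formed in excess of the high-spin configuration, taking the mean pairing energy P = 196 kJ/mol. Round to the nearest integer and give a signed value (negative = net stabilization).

Ligand charges: 3×(-1) from CN⁻ and 3×(+0) from CO sum to -3; with overall charge -1, Mn is +2.
Mn sits in group 7; removing 2 electrons leaves Mn²⁺ with 7 − 2 = 5 d electrons.
The d⁵ electrons fill as t2g^5 e_g^0.
CFSE(orbital) = 5×(-0.4Δ₀) + 0×(0.6Δ₀) = -2.0Δ₀; with Δ₀ = 363 kJ/mol that is -726 kJ/mol.
Relative to high-spin t2g^3 e_g^2 (0 paired), the low-spin configuration has 2 additional pairs, contributing +2 × 196 = +392 kJ/mol.
Combining: -726 + 392 = -334 kJ/mol.

-334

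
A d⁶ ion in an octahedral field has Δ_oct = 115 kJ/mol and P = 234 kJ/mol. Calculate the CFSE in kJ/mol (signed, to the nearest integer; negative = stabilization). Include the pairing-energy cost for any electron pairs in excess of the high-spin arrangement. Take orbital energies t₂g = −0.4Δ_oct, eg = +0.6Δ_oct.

-46

With Δ_oct < P the complex is high-spin.
Configuration: t₂g⁴ eg².
Orbital CFSE = -0.4Δ_oct = -0.4 × 115 = -46 kJ/mol.
High-spin has no excess pairs, so no pairing correction applies.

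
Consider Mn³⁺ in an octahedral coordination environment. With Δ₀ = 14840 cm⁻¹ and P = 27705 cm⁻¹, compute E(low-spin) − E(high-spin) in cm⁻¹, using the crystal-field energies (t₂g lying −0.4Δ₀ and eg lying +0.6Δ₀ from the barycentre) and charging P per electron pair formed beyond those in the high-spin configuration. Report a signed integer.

Group 7 minus oxidation state +3 gives a d⁴ configuration for Mn³⁺.
High-spin d⁴ fills as t₂g³ eg¹ with CFSE 3(−0.4) + 1(+0.6) = -0.6Δ₀ = -8904 cm⁻¹.
Low-spin t₂g⁴ eg⁰ gives -1.6Δ₀ = -23744 cm⁻¹, but forming 1 extra pair costs 1P = 27705 cm⁻¹, so E(LS) = -23744 + 27705 = 3961 cm⁻¹.
The difference is 3961 − (-8904) = 12865 cm⁻¹, so high-spin lies lower.

12865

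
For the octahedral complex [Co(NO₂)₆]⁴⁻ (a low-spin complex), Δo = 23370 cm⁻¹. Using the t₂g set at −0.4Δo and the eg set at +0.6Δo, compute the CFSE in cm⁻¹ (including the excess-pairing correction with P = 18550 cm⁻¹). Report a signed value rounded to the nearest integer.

-23516

Each NO₂⁻ contributes -1; 6 × (-1) = -6. With overall charge -4, Co is in the +2 oxidation state.
Co is in group 9, so Co²⁺ is d⁷ (9 − 2 = 7).
The d⁷ electrons fill as t₂g⁶ eg¹.
Orbital CFSE = 6(-0.4) + 1(0.6) = -1.8Δo = -1.8 × 23370 = -42066 cm⁻¹.
Pairing penalty: 3 pairs vs 2 in the high-spin reference → 1 extra × P = 18550 cm⁻¹.
Combining: -42066 + 18550 = -23516 cm⁻¹.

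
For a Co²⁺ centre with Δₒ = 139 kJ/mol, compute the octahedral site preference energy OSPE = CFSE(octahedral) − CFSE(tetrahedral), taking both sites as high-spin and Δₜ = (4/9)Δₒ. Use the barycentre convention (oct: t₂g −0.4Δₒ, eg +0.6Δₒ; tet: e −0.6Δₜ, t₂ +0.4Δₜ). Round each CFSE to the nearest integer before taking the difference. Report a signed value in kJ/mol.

Co is in group 9, so Co²⁺ is d⁷ (9 − 2 = 7).
Octahedral high-spin t2g^5 e_g^2: CFSE = -0.8 × 139 = -111 kJ/mol.
In a tetrahedral site the filling is e^4 t2^3: CFSE(tet) = -1.2Δₜ = -1.2 × (4/9)(139) = -74 kJ/mol.
Subtracting, OSPE = -111 − (-74) = -37 kJ/mol.

-37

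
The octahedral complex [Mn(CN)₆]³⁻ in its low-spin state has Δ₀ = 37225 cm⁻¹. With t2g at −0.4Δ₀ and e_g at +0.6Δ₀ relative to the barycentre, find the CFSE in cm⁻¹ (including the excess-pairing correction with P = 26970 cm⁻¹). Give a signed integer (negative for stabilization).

Each CN⁻ contributes -1; 6 × (-1) = -6. With overall charge -3, Mn is in the +3 oxidation state.
Mn³⁺: group 7, so d-count = 7 − 3 = 4.
Configuration: t2g^4 e_g^0.
CFSE(orbital) = 4×(-0.4Δ₀) + 0×(0.6Δ₀) = -1.6Δ₀; with Δ₀ = 37225 cm⁻¹ that is -59560 cm⁻¹.
Relative to high-spin t2g^3 e_g^1 (0 paired), the low-spin configuration has 1 additional pair, contributing +1 × 26970 = +26970 cm⁻¹.
Combining: -59560 + 26970 = -32590 cm⁻¹.

-32590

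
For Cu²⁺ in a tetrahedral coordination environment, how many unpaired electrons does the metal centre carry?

1

Cu is in group 11, so Cu²⁺ is d⁹ (11 − 2 = 9).
With tetrahedral geometry the complex is necessarily high-spin.
Configuration: e⁴ t₂⁵, giving 1 unpaired electron.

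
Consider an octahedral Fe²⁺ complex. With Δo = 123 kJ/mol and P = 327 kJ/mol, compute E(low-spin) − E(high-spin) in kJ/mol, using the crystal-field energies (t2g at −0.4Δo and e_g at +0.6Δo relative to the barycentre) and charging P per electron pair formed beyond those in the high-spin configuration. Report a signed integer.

Group 8 minus oxidation state +2 gives a d⁶ configuration for Fe²⁺.
High-spin d⁶ fills as t2g^4 e_g^2 with CFSE 4(−0.4) + 2(+0.6) = -0.4Δo = -49 kJ/mol.
Low-spin t2g^6 e_g^0 gives -2.4Δo = -295 kJ/mol, but forming 2 extra pairs costs 2P = 654 kJ/mol, so E(LS) = -295 + 654 = 359 kJ/mol.
The difference is 359 − (-49) = 408 kJ/mol, so high-spin lies lower.

408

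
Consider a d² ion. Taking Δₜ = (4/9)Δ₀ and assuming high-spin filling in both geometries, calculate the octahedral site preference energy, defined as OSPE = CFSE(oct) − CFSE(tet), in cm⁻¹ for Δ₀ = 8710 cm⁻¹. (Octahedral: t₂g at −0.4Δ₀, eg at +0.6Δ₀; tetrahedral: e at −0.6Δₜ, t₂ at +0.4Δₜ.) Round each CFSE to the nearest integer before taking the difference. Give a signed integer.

Octahedral (high-spin): t2g^2 e_g^0, CFSE = 2(−0.4) + 0(+0.6) = -0.8Δ₀ = -0.8 × 8710 = -6968 cm⁻¹.
Tetrahedral: e^2 t2^0, CFSE = 2(−0.6) + 0(+0.4) = -1.2Δₜ = -1.2 × (4/9) × 8710 = -4645 cm⁻¹.
OSPE = CFSE(oct) − CFSE(tet) = -6968 − (-4645) = -2323 cm⁻¹.

-2323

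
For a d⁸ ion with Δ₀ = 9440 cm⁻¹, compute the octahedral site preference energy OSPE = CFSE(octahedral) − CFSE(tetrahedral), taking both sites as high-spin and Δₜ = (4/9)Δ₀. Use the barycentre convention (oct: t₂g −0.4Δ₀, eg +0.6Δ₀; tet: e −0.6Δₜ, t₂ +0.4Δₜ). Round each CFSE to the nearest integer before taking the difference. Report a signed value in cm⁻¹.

-7972

Octahedral high-spin t₂g⁶ eg²: CFSE = -1.2 × 9440 = -11328 cm⁻¹.
In a tetrahedral site the filling is e⁴ t₂⁴: CFSE(tet) = -0.8Δₜ = -0.8 × (4/9)(9440) = -3356 cm⁻¹.
Subtracting, OSPE = -11328 − (-3356) = -7972 cm⁻¹.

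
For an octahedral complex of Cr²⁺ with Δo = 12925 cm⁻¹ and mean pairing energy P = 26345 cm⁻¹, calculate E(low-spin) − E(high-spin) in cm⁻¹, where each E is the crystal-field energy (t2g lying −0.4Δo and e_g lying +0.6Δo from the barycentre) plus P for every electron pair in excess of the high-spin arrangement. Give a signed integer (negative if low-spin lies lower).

13420

Cr²⁺: group 6, so d-count = 6 − 2 = 4.
High-spin d⁴ fills as t2g^3 e_g^1 with CFSE 3(−0.4) + 1(+0.6) = -0.6Δo = -7755 cm⁻¹.
Low-spin: t2g^4 e_g^0, orbital CFSE = -1.6Δo = -20680 cm⁻¹; plus 1 excess pair × P = +26345 cm⁻¹; total 5665 cm⁻¹.
Thus E(LS) − E(HS) = 13420 cm⁻¹.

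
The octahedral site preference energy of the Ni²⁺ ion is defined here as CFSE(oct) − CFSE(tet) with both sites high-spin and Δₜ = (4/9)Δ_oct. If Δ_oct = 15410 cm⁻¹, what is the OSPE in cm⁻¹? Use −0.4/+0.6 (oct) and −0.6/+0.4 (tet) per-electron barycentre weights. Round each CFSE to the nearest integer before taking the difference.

Ni sits in group 10; removing 2 electrons leaves Ni²⁺ with 10 − 2 = 8 d electrons.
In an octahedral site d⁸ (HS) is t₂g⁶ eg², giving CFSE(oct) = -1.2Δ_oct = -18492 cm⁻¹.
In a tetrahedral site the filling is e⁴ t₂⁴: CFSE(tet) = -0.8Δₜ = -0.8 × (4/9)(15410) = -5479 cm⁻¹.
Subtracting, OSPE = -18492 − (-5479) = -13013 cm⁻¹.

-13013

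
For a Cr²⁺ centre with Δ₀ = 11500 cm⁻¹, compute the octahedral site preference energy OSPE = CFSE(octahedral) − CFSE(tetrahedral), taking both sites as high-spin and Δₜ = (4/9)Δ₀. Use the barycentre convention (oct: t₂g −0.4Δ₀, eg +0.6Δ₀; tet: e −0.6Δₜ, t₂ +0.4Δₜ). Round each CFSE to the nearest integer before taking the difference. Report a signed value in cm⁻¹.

-4856

Cr is in group 6, so Cr²⁺ is d⁴ (6 − 2 = 4).
In an octahedral site d⁴ (HS) is t2g^3 e_g^1, giving CFSE(oct) = -0.6Δ₀ = -6900 cm⁻¹.
In a tetrahedral site the filling is e^2 t2^2: CFSE(tet) = -0.4Δₜ = -0.4 × (4/9)(11500) = -2044 cm⁻¹.
OSPE = -6900 − (-2044) = -4856 cm⁻¹.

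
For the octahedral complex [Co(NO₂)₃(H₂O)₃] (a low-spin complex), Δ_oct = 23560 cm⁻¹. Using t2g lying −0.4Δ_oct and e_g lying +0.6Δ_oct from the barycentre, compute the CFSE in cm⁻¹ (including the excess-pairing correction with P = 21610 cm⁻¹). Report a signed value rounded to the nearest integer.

-13324

Ligand charges: 3×(-1) from NO₂⁻ and 3×(+0) from H₂O sum to -3; with overall charge +0, Co is +3.
Co is in group 9, so Co³⁺ is d⁶ (9 − 3 = 6).
Configuration: t2g^6 e_g^0.
The orbital stabilization is -2.4Δ_oct = -2.4 × 23560 = -56544 cm⁻¹.
Pairing penalty: 3 pairs vs 1 in the high-spin reference → 2 extra × P = 43220 cm⁻¹.
Net CFSE = -56544 + 43220 = -13324 cm⁻¹.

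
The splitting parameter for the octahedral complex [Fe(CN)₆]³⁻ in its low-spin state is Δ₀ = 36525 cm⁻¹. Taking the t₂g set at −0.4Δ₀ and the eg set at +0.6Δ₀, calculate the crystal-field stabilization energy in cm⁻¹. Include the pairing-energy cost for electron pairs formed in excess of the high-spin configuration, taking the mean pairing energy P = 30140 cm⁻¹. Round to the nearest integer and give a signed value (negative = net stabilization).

Each CN⁻ contributes -1; 6 × (-1) = -6. With overall charge -3, Fe is in the +3 oxidation state.
Fe sits in group 8; removing 3 electrons leaves Fe³⁺ with 8 − 3 = 5 d electrons.
The d⁵ electrons fill as t₂g⁵ eg⁰.
CFSE(orbital) = 5×(-0.4Δ₀) + 0×(0.6Δ₀) = -2.0Δ₀; with Δ₀ = 36525 cm⁻¹ that is -73050 cm⁻¹.
Pairing penalty: 2 pairs vs 0 in the high-spin reference → 2 extra × P = 60280 cm⁻¹.
Overall CFSE = -73050 + 60280 = -12770 cm⁻¹.

-12770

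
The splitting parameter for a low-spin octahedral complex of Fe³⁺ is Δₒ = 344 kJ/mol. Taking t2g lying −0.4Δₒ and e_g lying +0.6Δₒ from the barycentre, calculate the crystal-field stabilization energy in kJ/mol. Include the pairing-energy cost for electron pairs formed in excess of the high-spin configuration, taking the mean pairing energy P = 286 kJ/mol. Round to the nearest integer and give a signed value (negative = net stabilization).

-116

Group 8 minus oxidation state +3 gives a d⁵ configuration for Fe³⁺.
The d⁵ electrons fill as t2g^5 e_g^0.
The orbital stabilization is -2.0Δₒ = -2.0 × 344 = -688 kJ/mol.
High-spin d⁵ would be t2g^3 e_g^2 with 0 pairs; low-spin has 2, so 2 excess pairs cost +2P = +572 kJ/mol.
Combining: -688 + 572 = -116 kJ/mol.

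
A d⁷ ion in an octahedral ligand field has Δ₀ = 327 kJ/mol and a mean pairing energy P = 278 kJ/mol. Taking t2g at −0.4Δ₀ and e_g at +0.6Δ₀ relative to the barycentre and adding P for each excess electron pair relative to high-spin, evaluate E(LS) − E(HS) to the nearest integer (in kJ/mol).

High-spin d⁷ fills as t2g^5 e_g^2 with CFSE 5(−0.4) + 2(+0.6) = -0.8Δ₀ = -262 kJ/mol.
Low-spin t2g^6 e_g^1 gives -1.8Δ₀ = -589 kJ/mol, but forming 1 extra pair costs 1P = 278 kJ/mol, so E(LS) = -589 + 278 = -311 kJ/mol.
Thus E(LS) − E(HS) = -49 kJ/mol.

-49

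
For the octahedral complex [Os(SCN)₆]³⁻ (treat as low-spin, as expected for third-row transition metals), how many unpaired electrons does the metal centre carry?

1

Each SCN⁻ contributes -1; 6 × (-1) = -6. With overall charge -3, Os is in the +3 oxidation state.
Os is in group 8, so Os³⁺ is d⁵ (8 − 3 = 5).
Configuration: t₂g⁵ eg⁰, giving 1 unpaired electron.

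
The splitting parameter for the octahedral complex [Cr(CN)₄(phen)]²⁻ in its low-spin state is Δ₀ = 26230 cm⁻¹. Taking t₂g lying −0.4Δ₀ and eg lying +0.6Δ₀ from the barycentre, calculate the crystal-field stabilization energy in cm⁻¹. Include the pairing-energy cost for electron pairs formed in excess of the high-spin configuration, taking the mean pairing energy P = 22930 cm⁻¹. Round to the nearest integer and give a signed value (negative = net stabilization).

-19038

Ligand charges: 4×(-1) from CN⁻ and 1×(+0) from phen sum to -4; with overall charge -2, Cr is +2.
Cr is in group 6, so Cr²⁺ is d⁴ (6 − 2 = 4).
Electron filling gives t₂g⁴ eg⁰.
Orbital CFSE = 4(-0.4) + 0(0.6) = -1.6Δ₀ = -1.6 × 26230 = -41968 cm⁻¹.
High-spin d⁴ would be t₂g³ eg¹ with 0 pairs; low-spin has 1, so 1 excess pair costs +1P = +22930 cm⁻¹.
Combining: -41968 + 22930 = -19038 cm⁻¹.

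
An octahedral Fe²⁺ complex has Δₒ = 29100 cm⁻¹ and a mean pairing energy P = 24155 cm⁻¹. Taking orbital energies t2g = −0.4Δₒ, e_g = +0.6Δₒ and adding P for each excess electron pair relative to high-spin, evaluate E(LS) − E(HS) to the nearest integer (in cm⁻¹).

-9890

Fe is in group 8, so Fe²⁺ is d⁶ (8 − 2 = 6).
In the high-spin limit (t2g^4 e_g^2) the orbital term is -0.4Δₒ = -11640 cm⁻¹, with no excess pairing.
Low-spin t2g^6 e_g^0 gives -2.4Δₒ = -69840 cm⁻¹, but forming 2 extra pairs costs 2P = 48310 cm⁻¹, so E(LS) = -69840 + 48310 = -21530 cm⁻¹.
The difference is -21530 − (-11640) = -9890 cm⁻¹, so low-spin lies lower.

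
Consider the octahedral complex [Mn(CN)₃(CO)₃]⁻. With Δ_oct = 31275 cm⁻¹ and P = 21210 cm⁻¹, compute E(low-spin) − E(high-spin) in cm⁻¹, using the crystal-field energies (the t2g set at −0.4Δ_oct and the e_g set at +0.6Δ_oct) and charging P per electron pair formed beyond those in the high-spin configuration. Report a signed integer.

Ligand charges: 3×(-1) from CN⁻ and 3×(+0) from CO sum to -3; with overall charge -1, Mn is +2.
Group 7 minus oxidation state +2 gives a d⁵ configuration for Mn²⁺.
In the high-spin limit (t2g^3 e_g^2) the orbital term is 0.0Δ_oct = 0 cm⁻¹, with no excess pairing.
Low-spin: t2g^5 e_g^0, orbital CFSE = -2.0Δ_oct = -62550 cm⁻¹; plus 2 excess pairs × P = +42420 cm⁻¹; total -20130 cm⁻¹.
E(LS) − E(HS) = -20130 − (0) = -20130 cm⁻¹.

-20130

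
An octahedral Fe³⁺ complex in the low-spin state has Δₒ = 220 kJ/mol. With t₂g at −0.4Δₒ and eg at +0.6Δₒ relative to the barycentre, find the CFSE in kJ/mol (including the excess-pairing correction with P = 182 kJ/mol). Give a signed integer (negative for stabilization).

-76

Fe³⁺: group 8, so d-count = 8 − 3 = 5.
The d⁵ electrons fill as t₂g⁵ eg⁰.
CFSE(orbital) = 5×(-0.4Δₒ) + 0×(0.6Δₒ) = -2.0Δₒ; with Δₒ = 220 kJ/mol that is -440 kJ/mol.
Pairing penalty: 2 pairs vs 0 in the high-spin reference → 2 extra × P = 364 kJ/mol.
Net CFSE = -440 + 364 = -76 kJ/mol.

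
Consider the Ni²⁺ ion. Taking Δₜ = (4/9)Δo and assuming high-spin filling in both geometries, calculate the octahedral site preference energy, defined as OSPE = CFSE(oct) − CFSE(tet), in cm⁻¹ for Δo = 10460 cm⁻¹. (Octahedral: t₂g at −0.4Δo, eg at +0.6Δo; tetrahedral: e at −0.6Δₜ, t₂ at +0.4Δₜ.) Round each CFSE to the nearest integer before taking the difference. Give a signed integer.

-8833

Ni is in group 10, so Ni²⁺ is d⁸ (10 − 2 = 8).
Octahedral (high-spin): t2g^6 e_g^2, CFSE = 6(−0.4) + 2(+0.6) = -1.2Δo = -1.2 × 10460 = -12552 cm⁻¹.
In a tetrahedral site the filling is e^4 t2^4: CFSE(tet) = -0.8Δₜ = -0.8 × (4/9)(10460) = -3719 cm⁻¹.
Subtracting, OSPE = -12552 − (-3719) = -8833 cm⁻¹.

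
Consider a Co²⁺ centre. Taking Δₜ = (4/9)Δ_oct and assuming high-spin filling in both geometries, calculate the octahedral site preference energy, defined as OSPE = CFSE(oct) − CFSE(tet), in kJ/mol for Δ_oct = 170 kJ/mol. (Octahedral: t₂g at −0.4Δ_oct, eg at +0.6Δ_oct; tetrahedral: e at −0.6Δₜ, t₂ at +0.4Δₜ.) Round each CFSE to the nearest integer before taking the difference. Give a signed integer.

-45

Co is in group 9, so Co²⁺ is d⁷ (9 − 2 = 7).
In an octahedral site d⁷ (HS) is t2g^5 e_g^2, giving CFSE(oct) = -0.8Δ_oct = -136 kJ/mol.
Tetrahedral e^4 t2^3 gives -1.2Δₜ = -1.2 × (4/9) × 170 = -91 kJ/mol.
OSPE = CFSE(oct) − CFSE(tet) = -136 − (-91) = -45 kJ/mol.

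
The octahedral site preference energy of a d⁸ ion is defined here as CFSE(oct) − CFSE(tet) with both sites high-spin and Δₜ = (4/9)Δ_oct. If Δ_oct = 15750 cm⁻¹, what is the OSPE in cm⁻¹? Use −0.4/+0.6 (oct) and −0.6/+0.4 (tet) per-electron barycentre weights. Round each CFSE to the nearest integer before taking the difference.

In an octahedral site d⁸ (HS) is t₂g⁶ eg², giving CFSE(oct) = -1.2Δ_oct = -18900 cm⁻¹.
Tetrahedral: e⁴ t₂⁴, CFSE = 4(−0.6) + 4(+0.4) = -0.8Δₜ = -0.8 × (4/9) × 15750 = -5600 cm⁻¹.
Subtracting, OSPE = -18900 − (-5600) = -13300 cm⁻¹.

-13300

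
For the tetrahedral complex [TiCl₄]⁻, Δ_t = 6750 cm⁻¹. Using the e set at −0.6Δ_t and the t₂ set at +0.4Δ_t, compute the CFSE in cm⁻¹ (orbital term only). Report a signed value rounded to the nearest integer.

Each Cl⁻ contributes -1; 4 × (-1) = -4. With overall charge -1, Ti is in the +3 oxidation state.
Ti is in group 4, so Ti³⁺ is d¹ (4 − 3 = 1).
Tetrahedral splitting is small, so the complex is high-spin.
Electron filling gives e¹ t₂⁰.
CFSE(orbital) = 1×(-0.6Δ_t) + 0×(0.4Δ_t) = -0.6Δ_t; with Δ_t = 6750 cm⁻¹ that is -4050 cm⁻¹.

-4050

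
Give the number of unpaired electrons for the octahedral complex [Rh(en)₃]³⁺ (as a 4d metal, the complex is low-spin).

0

en is neutral, so the +3 overall charge sits on Rh: oxidation state +3.
Rh³⁺: group 9, so d-count = 9 − 3 = 6.
Configuration: t2g^6 e_g^0, giving 0 unpaired electrons.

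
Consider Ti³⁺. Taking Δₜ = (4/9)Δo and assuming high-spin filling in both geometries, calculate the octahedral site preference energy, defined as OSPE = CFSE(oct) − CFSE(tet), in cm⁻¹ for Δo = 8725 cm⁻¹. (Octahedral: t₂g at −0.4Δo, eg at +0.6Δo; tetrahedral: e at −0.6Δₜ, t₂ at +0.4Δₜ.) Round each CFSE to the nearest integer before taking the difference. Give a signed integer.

Group 4 minus oxidation state +3 gives a d¹ configuration for Ti³⁺.
Octahedral high-spin t₂g¹ eg⁰: CFSE = -0.4 × 8725 = -3490 cm⁻¹.
Tetrahedral e¹ t₂⁰ gives -0.6Δₜ = -0.6 × (4/9) × 8725 = -2327 cm⁻¹.
Subtracting, OSPE = -3490 − (-2327) = -1163 cm⁻¹.

-1163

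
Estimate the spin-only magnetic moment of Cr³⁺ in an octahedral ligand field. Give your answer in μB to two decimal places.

3.87 μB

Cr is in group 6, so Cr³⁺ is d³ (6 − 3 = 3).
For octahedral d³ the high- and low-spin configurations coincide.
Configuration: t2g^3 e_g^0 → 3 unpaired electrons.
μ(spin-only) = √[3(3+2)] = √15 ≈ 3.87 μB.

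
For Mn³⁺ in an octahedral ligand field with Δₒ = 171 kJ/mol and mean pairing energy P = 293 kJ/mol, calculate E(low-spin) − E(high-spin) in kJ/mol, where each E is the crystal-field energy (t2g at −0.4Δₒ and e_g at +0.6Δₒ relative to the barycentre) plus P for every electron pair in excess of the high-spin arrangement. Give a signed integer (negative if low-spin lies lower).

122

Mn is in group 7, so Mn³⁺ is d⁴ (7 − 3 = 4).
High-spin: t2g^3 e_g^1, CFSE = -0.6Δₒ = -103 kJ/mol.
For low-spin the configuration is t2g^4 e_g^0: orbital energy -1.6 × 171 = -274 kJ/mol, and 1 additional pair relative to high-spin adds 293 kJ/mol, giving 19 kJ/mol.
Thus E(LS) − E(HS) = 122 kJ/mol.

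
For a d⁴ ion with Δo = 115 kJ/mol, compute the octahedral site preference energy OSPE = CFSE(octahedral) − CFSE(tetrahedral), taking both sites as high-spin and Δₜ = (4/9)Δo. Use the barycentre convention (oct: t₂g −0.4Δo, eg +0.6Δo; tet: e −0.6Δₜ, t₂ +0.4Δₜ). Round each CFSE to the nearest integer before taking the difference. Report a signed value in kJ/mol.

Octahedral (high-spin): t₂g³ eg¹, CFSE = 3(−0.4) + 1(+0.6) = -0.6Δo = -0.6 × 115 = -69 kJ/mol.
Tetrahedral e² t₂² gives -0.4Δₜ = -0.4 × (4/9) × 115 = -20 kJ/mol.
OSPE = CFSE(oct) − CFSE(tet) = -69 − (-20) = -49 kJ/mol.

-49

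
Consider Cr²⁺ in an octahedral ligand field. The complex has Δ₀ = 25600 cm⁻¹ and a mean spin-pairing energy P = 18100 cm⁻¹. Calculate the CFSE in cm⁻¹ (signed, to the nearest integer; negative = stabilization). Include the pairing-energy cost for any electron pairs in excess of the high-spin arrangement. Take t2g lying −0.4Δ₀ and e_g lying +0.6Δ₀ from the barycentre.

-22860

Cr is in group 6, so Cr²⁺ is d⁴ (6 − 2 = 4).
Here Δ₀ > P (25600 > 18100), so the low-spin state is favoured.
Filling d⁴ accordingly: t2g^4 e_g^0.
Orbital CFSE = -1.6Δ₀ = -1.6 × 25600 = -40960 cm⁻¹.
Excess pairs vs high-spin: 1 − 0 = 1; pairing cost = +18100 cm⁻¹.
Net CFSE = -40960 + 18100 = -22860 cm⁻¹.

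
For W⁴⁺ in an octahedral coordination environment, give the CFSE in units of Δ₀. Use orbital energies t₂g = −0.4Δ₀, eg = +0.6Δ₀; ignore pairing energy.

W is in group 6, so W⁴⁺ is d² (6 − 4 = 2).
Configuration: t₂g² eg⁰.
CFSE = 2(-0.4Δ₀) + 0(0.6Δ₀) = -0.8Δ₀ + 0.0Δ₀ = -0.8Δ₀.

-0.8 Δ₀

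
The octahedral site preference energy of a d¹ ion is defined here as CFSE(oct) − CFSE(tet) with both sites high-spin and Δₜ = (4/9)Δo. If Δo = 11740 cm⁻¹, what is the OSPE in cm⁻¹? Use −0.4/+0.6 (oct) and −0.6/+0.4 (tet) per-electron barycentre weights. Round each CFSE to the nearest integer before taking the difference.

-1565

Octahedral high-spin t₂g¹ eg⁰: CFSE = -0.4 × 11740 = -4696 cm⁻¹.
Tetrahedral e¹ t₂⁰ gives -0.6Δₜ = -0.6 × (4/9) × 11740 = -3131 cm⁻¹.
Subtracting, OSPE = -4696 − (-3131) = -1565 cm⁻¹.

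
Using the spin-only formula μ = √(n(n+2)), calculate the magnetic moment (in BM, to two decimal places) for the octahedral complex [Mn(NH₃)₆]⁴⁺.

NH₃ is neutral, so the +4 overall charge sits on Mn: oxidation state +4.
Mn is in group 7, so Mn⁴⁺ is d³ (7 − 4 = 3).
Configuration: t₂g³ eg⁰ → 3 unpaired electrons.
μ(spin-only) = √[3(3+2)] = √15 ≈ 3.87 BM.

3.87 BM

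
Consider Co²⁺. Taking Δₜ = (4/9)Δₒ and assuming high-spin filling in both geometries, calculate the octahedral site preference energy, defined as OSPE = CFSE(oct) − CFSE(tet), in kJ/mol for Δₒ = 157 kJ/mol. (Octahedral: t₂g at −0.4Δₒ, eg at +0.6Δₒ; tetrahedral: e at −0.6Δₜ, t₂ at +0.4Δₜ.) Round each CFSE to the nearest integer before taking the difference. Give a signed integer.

Co is in group 9, so Co²⁺ is d⁷ (9 − 2 = 7).
Octahedral high-spin t₂g⁵ eg²: CFSE = -0.8 × 157 = -126 kJ/mol.
Tetrahedral e⁴ t₂³ gives -1.2Δₜ = -1.2 × (4/9) × 157 = -84 kJ/mol.
Subtracting, OSPE = -126 − (-84) = -42 kJ/mol.

-42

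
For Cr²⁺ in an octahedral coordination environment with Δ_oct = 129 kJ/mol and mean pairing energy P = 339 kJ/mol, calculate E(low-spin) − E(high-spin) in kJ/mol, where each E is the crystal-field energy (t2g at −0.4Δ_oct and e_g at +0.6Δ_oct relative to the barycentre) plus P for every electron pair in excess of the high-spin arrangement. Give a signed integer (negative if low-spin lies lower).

Cr sits in group 6; removing 2 electrons leaves Cr²⁺ with 6 − 2 = 4 d electrons.
High-spin: t2g^3 e_g^1, CFSE = -0.6Δ_oct = -77 kJ/mol.
For low-spin the configuration is t2g^4 e_g^0: orbital energy -1.6 × 129 = -206 kJ/mol, and 1 additional pair relative to high-spin adds 339 kJ/mol, giving 133 kJ/mol.
Thus E(LS) − E(HS) = 210 kJ/mol.

210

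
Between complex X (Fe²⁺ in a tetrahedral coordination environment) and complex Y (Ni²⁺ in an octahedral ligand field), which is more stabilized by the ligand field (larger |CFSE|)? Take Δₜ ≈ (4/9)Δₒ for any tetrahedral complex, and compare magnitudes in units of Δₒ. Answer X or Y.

Y

X: Group 8 minus oxidation state +2 gives a d⁶ configuration for Fe²⁺; With tetrahedral geometry the complex is necessarily high-spin; e³ t₂³, CFSE = -0.6Δₜ ≈ -0.27Δₒ.
Y: Ni is in group 10, so Ni²⁺ is d⁸ (10 − 2 = 8); For octahedral d⁸ the high- and low-spin configurations coincide; t₂g⁶ eg², CFSE = -1.2Δₒ.
So Y has the larger |CFSE|.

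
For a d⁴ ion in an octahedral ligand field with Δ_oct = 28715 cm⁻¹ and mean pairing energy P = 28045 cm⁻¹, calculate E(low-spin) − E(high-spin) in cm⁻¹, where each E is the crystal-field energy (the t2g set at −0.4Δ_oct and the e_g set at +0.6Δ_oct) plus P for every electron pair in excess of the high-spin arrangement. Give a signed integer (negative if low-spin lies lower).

High-spin: t2g^3 e_g^1, CFSE = -0.6Δ_oct = -17229 cm⁻¹.
Low-spin t2g^4 e_g^0 gives -1.6Δ_oct = -45944 cm⁻¹, but forming 1 extra pair costs 1P = 28045 cm⁻¹, so E(LS) = -45944 + 28045 = -17899 cm⁻¹.
Thus E(LS) − E(HS) = -670 cm⁻¹.

-670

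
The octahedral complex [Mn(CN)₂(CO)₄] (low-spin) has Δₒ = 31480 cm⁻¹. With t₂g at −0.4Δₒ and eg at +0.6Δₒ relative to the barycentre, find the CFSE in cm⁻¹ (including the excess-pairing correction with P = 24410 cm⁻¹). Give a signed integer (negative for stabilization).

-14140

Ligand charges: 2×(-1) from CN⁻ and 4×(+0) from CO sum to -2; with overall charge +0, Mn is +2.
Group 7 minus oxidation state +2 gives a d⁵ configuration for Mn²⁺.
Electron filling gives t₂g⁵ eg⁰.
Orbital CFSE = 5(-0.4) + 0(0.6) = -2.0Δₒ = -2.0 × 31480 = -62960 cm⁻¹.
Relative to high-spin t₂g³ eg² (0 paired), the low-spin configuration has 2 additional pairs, contributing +2 × 24410 = +48820 cm⁻¹.
Net CFSE = -62960 + 48820 = -14140 cm⁻¹.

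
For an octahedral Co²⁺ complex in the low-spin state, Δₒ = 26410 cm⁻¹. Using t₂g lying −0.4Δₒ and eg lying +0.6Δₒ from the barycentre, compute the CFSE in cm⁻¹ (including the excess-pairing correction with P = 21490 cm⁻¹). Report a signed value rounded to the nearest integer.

Group 9 minus oxidation state +2 gives a d⁷ configuration for Co²⁺.
Electron filling gives t₂g⁶ eg¹.
Orbital CFSE = 6(-0.4) + 1(0.6) = -1.8Δₒ = -1.8 × 26410 = -47538 cm⁻¹.
Pairing penalty: 3 pairs vs 2 in the high-spin reference → 1 extra × P = 21490 cm⁻¹.
Overall CFSE = -47538 + 21490 = -26048 cm⁻¹.

-26048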